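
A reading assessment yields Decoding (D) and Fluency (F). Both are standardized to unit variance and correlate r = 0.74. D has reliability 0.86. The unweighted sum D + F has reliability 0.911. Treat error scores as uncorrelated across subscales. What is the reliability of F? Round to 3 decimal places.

0.830

Var(D+F) = 2 + 2·0.74 = 3.480.
True-score variance = ρ_D + ρ_F + 2·0.74, so 0.911 = (0.86 + ρ_F + 1.48) / 3.480.
ρ_F = 0.911·3.480 − 0.86 − 1.48 = 0.830.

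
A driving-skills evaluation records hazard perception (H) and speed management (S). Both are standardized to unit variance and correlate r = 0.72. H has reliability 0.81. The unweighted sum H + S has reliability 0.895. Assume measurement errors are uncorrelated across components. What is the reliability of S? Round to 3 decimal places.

0.829

Var(H+S) = 2 + 2·0.72 = 3.440.
True-score variance = ρ_H + ρ_S + 2·0.72, so 0.895 = (0.81 + ρ_S + 1.44) / 3.440.
ρ_S = 0.895·3.440 − 0.81 − 1.44 = 0.829.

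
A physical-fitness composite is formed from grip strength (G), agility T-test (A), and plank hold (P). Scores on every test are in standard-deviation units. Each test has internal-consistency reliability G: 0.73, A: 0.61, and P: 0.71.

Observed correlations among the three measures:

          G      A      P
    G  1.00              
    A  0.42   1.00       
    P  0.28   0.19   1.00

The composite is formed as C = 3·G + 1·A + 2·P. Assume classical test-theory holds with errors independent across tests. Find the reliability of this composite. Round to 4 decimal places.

Var(C) = 3² + 1 + 2² + 2·[3·0.42 + 6·0.28 + 2·0.19] = 14 + 6.64 = 20.64.
Because errors are independent across components, Cov(Tᵢ,Tⱼ) = Cov(Xᵢ,Xⱼ); the off-diagonal part of the true-score variance is the same as above.
True-score variance = [3²·0.73 + 0.61 + 2²·0.71] + 6.64 = 10.02 + 6.64 = 16.66.
Reliability = 16.66 / 20.64 = 0.8072.

0.8072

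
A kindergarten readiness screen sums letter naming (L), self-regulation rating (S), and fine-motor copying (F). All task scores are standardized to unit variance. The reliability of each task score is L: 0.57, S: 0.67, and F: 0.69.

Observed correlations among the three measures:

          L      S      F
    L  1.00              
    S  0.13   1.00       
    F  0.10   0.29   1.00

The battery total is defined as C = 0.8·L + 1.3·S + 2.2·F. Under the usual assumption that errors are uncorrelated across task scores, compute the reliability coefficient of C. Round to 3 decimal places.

Var(C) = 0.8² + 1.3² + 2.2² + 2·[1.04·0.13 + 1.76·0.10 + 2.86·0.29] = 7.17 + 2.2812 = 9.4512.
Because errors are independent across components, Cov(Tᵢ,Tⱼ) = Cov(Xᵢ,Xⱼ); the off-diagonal part of the true-score variance is the same as above.
True-score variance = [0.8²·0.57 + 1.3²·0.67 + 2.2²·0.69] + 2.2812 = 4.8367 + 2.2812 = 7.1179.
Reliability = 7.1179 / 9.4512 = 0.753.

0.753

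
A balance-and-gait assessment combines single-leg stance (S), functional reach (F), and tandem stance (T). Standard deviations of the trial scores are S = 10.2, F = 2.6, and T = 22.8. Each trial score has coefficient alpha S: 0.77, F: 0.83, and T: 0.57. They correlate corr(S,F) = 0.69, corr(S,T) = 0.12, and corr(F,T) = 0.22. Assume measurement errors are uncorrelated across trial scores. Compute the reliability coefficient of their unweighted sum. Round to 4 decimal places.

Var(S+F+T) = 10.2² + 2.6² + 22.8² + 2·[10.2·2.6·0.69 + 10.2·22.8·0.12 + 2.6·22.8·0.22] = 630.64 + 118.495 = 749.135.
Under uncorrelated errors the observed covariances equal the true-score covariances, so only the own-variance terms attenuate.
True-score variance = [10.2²·0.77 + 2.6²·0.83 + 22.8²·0.57] + 118.495 = 382.03 + 118.495 = 500.526.
Reliability = 500.526 / 749.135 = 0.6681.

0.6681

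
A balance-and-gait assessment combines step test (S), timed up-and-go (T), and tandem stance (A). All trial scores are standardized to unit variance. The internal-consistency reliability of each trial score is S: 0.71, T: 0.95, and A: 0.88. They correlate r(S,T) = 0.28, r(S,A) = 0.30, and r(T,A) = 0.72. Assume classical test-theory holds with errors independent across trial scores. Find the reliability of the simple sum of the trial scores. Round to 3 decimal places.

0.918

Var(S+T+A) = 3 + 2·[0.28 + 0.30 + 0.72] = 3 + 2.6 = 5.6.
Under uncorrelated errors the observed covariances equal the true-score covariances, so only the own-variance terms attenuate.
True-score variance = [0.71 + 0.95 + 0.88] + 2.6 = 2.54 + 2.6 = 5.14.
Reliability = 5.14 / 5.6 = 0.918.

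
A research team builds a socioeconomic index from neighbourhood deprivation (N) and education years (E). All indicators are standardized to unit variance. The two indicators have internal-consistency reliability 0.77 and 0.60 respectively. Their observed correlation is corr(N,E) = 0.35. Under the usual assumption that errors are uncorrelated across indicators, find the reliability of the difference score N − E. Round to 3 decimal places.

0.515

Var(N−E) = 1 + 1 − 2·0.35 = 2 − 0.7 = 1.3.
Under uncorrelated errors the observed covariances equal the true-score covariances, so only the own-variance terms attenuate.
True-score variance = [0.77 + 0.60] − 0.7 = 1.37 − 0.7 = 0.67.
Reliability = 0.67 / 1.3 = 0.515.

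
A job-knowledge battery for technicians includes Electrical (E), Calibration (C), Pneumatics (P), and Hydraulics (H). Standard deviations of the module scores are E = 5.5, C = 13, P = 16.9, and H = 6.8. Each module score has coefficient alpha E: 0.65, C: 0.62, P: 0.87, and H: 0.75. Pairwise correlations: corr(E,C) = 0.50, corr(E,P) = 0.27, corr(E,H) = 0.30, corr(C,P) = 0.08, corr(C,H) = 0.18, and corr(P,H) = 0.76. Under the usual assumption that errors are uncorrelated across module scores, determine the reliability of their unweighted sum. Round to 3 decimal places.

0.865

Var(E+C+P+H) = 5.5² + 13² + 16.9² + 6.8² + 2·[5.5·13·0.50 + 5.5·16.9·0.27 + 5.5·6.8·0.30 + 13·16.9·0.08 + 13·6.8·0.18 + 16.9·6.8·0.76] = 531.1 + 385.787 = 916.887.
With uncorrelated errors the cross-covariances are all true-score covariance, so they carry over unchanged; only the diagonal terms shrink to ρᵢσᵢ².
True-score variance = [5.5²·0.65 + 13²·0.62 + 16.9²·0.87 + 6.8²·0.75] + 385.787 = 407.603 + 385.787 = 793.391.
Reliability = 793.391 / 916.887 = 0.865.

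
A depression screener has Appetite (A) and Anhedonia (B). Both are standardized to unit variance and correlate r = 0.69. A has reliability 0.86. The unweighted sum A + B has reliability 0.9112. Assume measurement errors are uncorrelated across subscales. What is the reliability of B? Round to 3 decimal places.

0.840

Var(A+B) = 2 + 2·0.69 = 3.380.
True-score variance = ρ_A + ρ_B + 2·0.69, so 0.9112 = (0.86 + ρ_B + 1.38) / 3.380.
ρ_B = 0.9112·3.380 − 0.86 − 1.38 = 0.840.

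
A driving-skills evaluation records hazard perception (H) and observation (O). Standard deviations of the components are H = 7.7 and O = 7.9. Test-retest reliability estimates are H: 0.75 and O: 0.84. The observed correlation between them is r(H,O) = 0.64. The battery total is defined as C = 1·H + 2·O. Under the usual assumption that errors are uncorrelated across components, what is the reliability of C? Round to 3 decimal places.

Var(C) = 7.7² + 2²·7.9² + 2·[2·7.7·7.9·0.64] = 308.93 + 155.725 = 464.655.
Because errors are independent across components, Cov(Tᵢ,Tⱼ) = Cov(Xᵢ,Xⱼ); the off-diagonal part of the true-score variance is the same as above.
True-score variance = [7.7²·0.75 + 2²·7.9²·0.84] + 155.725 = 254.165 + 155.725 = 409.89.
Reliability = 409.89 / 464.655 = 0.882.

0.882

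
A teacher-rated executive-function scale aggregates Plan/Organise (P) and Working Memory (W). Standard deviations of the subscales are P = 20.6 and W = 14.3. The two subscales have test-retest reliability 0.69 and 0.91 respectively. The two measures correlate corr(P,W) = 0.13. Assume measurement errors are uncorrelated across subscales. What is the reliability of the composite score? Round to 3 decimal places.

0.787

Var(P+W) = 20.6² + 14.3² + 2·[20.6·14.3·0.13] = 628.85 + 76.5908 = 705.441.
Because errors are independent across components, Cov(Tᵢ,Tⱼ) = Cov(Xᵢ,Xⱼ); the off-diagonal part of the true-score variance is the same as above.
True-score variance = [20.6²·0.69 + 14.3²·0.91] + 76.5908 = 478.894 + 76.5908 = 555.485.
Reliability = 555.485 / 705.441 = 0.787.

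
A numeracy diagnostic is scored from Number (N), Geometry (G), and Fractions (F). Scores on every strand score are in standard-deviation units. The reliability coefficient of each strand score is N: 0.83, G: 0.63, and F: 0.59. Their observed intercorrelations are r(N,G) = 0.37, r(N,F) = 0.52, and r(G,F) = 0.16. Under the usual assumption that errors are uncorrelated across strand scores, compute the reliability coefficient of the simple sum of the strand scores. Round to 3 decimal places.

0.814

Var(N+G+F) = 3 + 2·[0.37 + 0.52 + 0.16] = 3 + 2.1 = 5.1.
Under uncorrelated errors the observed covariances equal the true-score covariances, so only the own-variance terms attenuate.
True-score variance = [0.83 + 0.63 + 0.59] + 2.1 = 2.05 + 2.1 = 4.15.
Reliability = 4.15 / 5.1 = 0.814.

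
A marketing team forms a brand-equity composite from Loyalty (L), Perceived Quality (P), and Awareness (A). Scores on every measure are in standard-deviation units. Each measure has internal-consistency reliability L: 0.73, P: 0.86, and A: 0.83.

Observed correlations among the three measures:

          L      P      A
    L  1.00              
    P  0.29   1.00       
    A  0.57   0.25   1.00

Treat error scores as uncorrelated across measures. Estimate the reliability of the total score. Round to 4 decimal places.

0.8889

Var(L+P+A) = 3 + 2·[0.29 + 0.57 + 0.25] = 3 + 2.22 = 5.22.
Under uncorrelated errors the observed covariances equal the true-score covariances, so only the own-variance terms attenuate.
True-score variance = [0.73 + 0.86 + 0.83] + 2.22 = 2.42 + 2.22 = 4.64.
Reliability = 4.64 / 5.22 = 0.8889.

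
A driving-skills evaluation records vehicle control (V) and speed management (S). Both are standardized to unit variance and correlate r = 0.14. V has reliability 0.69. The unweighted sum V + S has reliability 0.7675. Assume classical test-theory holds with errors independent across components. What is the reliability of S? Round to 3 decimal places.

Var(V+S) = 2 + 2·0.14 = 2.280.
True-score variance = ρ_V + ρ_S + 2·0.14, so 0.7675 = (0.69 + ρ_S + 0.28) / 2.280.
ρ_S = 0.7675·2.280 − 0.69 − 0.28 = 0.780.

0.780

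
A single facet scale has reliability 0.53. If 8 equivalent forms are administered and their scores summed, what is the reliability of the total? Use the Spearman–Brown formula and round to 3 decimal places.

ρ_k = kρ / (1 + (k−1)ρ) = 8·0.53 / (1 + 7·0.53) = 4.240 / 4.710 = 0.900.

0.900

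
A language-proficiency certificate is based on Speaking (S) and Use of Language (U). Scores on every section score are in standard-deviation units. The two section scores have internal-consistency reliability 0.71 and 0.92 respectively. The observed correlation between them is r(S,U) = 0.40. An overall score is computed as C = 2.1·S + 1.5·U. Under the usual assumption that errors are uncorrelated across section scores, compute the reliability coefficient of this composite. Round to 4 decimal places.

Var(C) = 2.1² + 1.5² + 2·[3.15·0.40] = 6.66 + 2.52 = 9.18.
With uncorrelated errors the cross-covariances are all true-score covariance, so they carry over unchanged; only the diagonal terms shrink to ρᵢσᵢ².
True-score variance = [2.1²·0.71 + 1.5²·0.92] + 2.52 = 5.2011 + 2.52 = 7.7211.
Reliability = 7.7211 / 9.18 = 0.8411.

0.8411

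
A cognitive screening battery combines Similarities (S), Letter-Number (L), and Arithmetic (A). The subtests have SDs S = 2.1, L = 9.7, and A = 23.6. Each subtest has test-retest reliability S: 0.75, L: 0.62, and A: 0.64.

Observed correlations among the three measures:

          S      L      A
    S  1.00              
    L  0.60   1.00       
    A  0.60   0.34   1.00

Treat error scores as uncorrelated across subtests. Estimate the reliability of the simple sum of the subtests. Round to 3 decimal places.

Var(S+L+A) = 2.1² + 9.7² + 23.6² + 2·[2.1·9.7·0.60 + 2.1·23.6·0.60 + 9.7·23.6·0.34] = 655.46 + 239.582 = 895.042.
Because errors are independent across components, Cov(Tᵢ,Tⱼ) = Cov(Xᵢ,Xⱼ); the off-diagonal part of the true-score variance is the same as above.
True-score variance = [2.1²·0.75 + 9.7²·0.62 + 23.6²·0.64] + 239.582 = 418.098 + 239.582 = 657.679.
Reliability = 657.679 / 895.042 = 0.735.

0.735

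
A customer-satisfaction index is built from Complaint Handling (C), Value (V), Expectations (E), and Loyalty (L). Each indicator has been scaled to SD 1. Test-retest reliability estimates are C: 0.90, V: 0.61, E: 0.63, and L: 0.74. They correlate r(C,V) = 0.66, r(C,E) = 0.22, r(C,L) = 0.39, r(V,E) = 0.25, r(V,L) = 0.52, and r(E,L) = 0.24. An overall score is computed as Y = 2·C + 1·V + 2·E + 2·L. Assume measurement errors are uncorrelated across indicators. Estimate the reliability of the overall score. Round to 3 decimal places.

Var(Y) = 2² + 1 + 2² + 2² + 2·[2·0.66 + 4·0.22 + 4·0.39 + 2·0.25 + 2·0.52 + 4·0.24] = 13 + 12.52 = 25.52.
With uncorrelated errors the cross-covariances are all true-score covariance, so they carry over unchanged; only the diagonal terms shrink to ρᵢσᵢ².
True-score variance = [2²·0.90 + 0.61 + 2²·0.63 + 2²·0.74] + 12.52 = 9.69 + 12.52 = 22.21.
Reliability = 22.21 / 25.52 = 0.870.

0.870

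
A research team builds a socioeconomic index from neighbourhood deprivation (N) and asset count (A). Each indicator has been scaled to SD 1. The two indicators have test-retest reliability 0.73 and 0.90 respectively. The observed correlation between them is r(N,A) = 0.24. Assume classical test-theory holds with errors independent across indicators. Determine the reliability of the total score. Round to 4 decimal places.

Var(N+A) = 2 + 2·[0.24] = 2 + 0.48 = 2.48.
Because errors are independent across components, Cov(Tᵢ,Tⱼ) = Cov(Xᵢ,Xⱼ); the off-diagonal part of the true-score variance is the same as above.
True-score variance = [0.73 + 0.90] + 0.48 = 1.63 + 0.48 = 2.11.
Reliability = 2.11 / 2.48 = 0.8508.

0.8508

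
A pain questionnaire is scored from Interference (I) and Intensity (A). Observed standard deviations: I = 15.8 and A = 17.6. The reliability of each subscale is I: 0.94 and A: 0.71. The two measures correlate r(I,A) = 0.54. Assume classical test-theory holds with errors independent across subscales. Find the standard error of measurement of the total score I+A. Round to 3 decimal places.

Var(total) = 559.4 + 300.326 = 859.726.
True-score variance = 454.591 + 300.326 = 754.918, so reliability = 0.8781.
Error variance = 859.726 − 754.918 = 104.809; SEM = √104.809 = 10.238.

10.238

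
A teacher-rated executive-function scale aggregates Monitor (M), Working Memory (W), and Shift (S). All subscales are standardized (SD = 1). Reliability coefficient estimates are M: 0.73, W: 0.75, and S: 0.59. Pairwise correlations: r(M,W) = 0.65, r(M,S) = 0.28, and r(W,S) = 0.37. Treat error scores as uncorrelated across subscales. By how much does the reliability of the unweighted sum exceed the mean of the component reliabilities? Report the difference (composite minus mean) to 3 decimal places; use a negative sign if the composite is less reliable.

Var(sum) = 3 + 2.6 = 5.6; true-score variance = 2.07 + 2.6 = 4.67; composite reliability = 0.8339.
Mean component reliability = 0.6900.
Difference = 0.8339 − 0.6900 = 0.144.

0.144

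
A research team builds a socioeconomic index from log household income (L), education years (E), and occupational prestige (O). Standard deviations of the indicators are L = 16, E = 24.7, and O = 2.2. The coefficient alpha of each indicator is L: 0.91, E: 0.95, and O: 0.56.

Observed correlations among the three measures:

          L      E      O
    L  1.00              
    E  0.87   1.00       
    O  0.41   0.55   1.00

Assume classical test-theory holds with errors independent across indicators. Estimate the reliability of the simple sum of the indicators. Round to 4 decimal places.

0.9662

Var(L+E+O) = 16² + 24.7² + 2.2² + 2·[16·24.7·0.87 + 16·2.2·0.41 + 24.7·2.2·0.55] = 870.93 + 776.286 = 1647.22.
Because errors are independent across components, Cov(Tᵢ,Tⱼ) = Cov(Xᵢ,Xⱼ); the off-diagonal part of the true-score variance is the same as above.
True-score variance = [16²·0.91 + 24.7²·0.95 + 2.2²·0.56] + 776.286 = 815.256 + 776.286 = 1591.54.
Reliability = 1591.54 / 1647.22 = 0.9662.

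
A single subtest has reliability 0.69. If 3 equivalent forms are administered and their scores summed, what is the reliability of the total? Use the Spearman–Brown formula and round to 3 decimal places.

0.870

ρ_k = kρ / (1 + (k−1)ρ) = 3·0.69 / (1 + 2·0.69) = 2.070 / 2.380 = 0.870.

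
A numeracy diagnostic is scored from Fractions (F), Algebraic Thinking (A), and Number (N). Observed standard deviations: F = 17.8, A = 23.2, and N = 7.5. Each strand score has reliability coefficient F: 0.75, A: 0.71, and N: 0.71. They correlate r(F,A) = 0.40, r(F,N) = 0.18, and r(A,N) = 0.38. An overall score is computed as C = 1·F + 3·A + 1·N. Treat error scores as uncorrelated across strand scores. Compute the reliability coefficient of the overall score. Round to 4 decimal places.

Var(C) = 17.8² + 3²·23.2² + 7.5² + 2·[3·17.8·23.2·0.40 + 17.8·7.5·0.18 + 3·23.2·7.5·0.38] = 5217.25 + 1435.88 = 6653.13.
With uncorrelated errors the cross-covariances are all true-score covariance, so they carry over unchanged; only the diagonal terms shrink to ρᵢσᵢ².
True-score variance = [17.8²·0.75 + 3²·23.2²·0.71 + 7.5²·0.71] + 1435.88 = 3716.92 + 1435.88 = 5152.81.
Reliability = 5152.81 / 6653.13 = 0.7745.

0.7745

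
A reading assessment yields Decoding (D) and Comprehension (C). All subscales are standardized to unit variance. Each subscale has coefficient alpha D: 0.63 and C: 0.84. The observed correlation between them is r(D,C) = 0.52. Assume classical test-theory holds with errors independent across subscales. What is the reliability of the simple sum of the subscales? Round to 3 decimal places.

Var(D+C) = 2 + 2·[0.52] = 2 + 1.04 = 3.04.
Because errors are independent across components, Cov(Tᵢ,Tⱼ) = Cov(Xᵢ,Xⱼ); the off-diagonal part of the true-score variance is the same as above.
True-score variance = [0.63 + 0.84] + 1.04 = 1.47 + 1.04 = 2.51.
Reliability = 2.51 / 3.04 = 0.826.

0.826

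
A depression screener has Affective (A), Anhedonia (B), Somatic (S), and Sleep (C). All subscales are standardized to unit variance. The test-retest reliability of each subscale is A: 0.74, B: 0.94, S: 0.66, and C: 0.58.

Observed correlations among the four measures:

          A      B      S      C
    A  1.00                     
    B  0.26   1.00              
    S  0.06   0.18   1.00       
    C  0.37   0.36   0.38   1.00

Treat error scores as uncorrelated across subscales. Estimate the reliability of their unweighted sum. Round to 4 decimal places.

0.8504

Var(A+B+S+C) = 4 + 2·[0.26 + 0.06 + 0.37 + 0.18 + 0.36 + 0.38] = 4 + 3.22 = 7.22.
Under uncorrelated errors the observed covariances equal the true-score covariances, so only the own-variance terms attenuate.
True-score variance = [0.74 + 0.94 + 0.66 + 0.58] + 3.22 = 2.92 + 3.22 = 6.14.
Reliability = 6.14 / 7.22 = 0.8504.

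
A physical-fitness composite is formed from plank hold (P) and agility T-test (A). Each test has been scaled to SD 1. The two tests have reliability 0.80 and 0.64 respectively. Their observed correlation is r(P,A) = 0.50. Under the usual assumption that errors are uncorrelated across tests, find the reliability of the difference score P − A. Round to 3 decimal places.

Var(P−A) = 1 + 1 − 2·0.50 = 2 − 1 = 1.
With uncorrelated errors the cross-covariances are all true-score covariance, so they carry over unchanged; only the diagonal terms shrink to ρᵢσᵢ².
True-score variance = [0.80 + 0.64] − 1 = 1.44 − 1 = 0.44.
Reliability = 0.44 / 1 = 0.440.

0.440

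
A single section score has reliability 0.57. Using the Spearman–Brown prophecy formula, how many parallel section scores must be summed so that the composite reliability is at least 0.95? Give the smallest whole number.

15

k ≥ ρ*(1−ρ₁)/(ρ₁(1−ρ*)) = 0.95·0.43 / (0.57·0.05) = 14.333.
Smallest integer k = 15.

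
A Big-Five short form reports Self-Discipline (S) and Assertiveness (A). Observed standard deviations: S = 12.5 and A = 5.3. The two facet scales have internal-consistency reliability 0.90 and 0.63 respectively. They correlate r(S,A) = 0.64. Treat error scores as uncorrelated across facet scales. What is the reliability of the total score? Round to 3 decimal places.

0.903

Var(S+A) = 12.5² + 5.3² + 2·[12.5·5.3·0.64] = 184.34 + 84.8 = 269.14.
With uncorrelated errors the cross-covariances are all true-score covariance, so they carry over unchanged; only the diagonal terms shrink to ρᵢσᵢ².
True-score variance = [12.5²·0.90 + 5.3²·0.63] + 84.8 = 158.322 + 84.8 = 243.122.
Reliability = 243.122 / 269.14 = 0.903.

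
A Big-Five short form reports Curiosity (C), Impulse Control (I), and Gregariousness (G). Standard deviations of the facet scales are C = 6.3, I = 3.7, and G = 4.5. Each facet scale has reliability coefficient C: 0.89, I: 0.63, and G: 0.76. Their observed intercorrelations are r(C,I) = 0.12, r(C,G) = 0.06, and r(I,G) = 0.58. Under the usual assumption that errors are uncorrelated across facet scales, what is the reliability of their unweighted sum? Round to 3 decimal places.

0.860

Var(C+I+G) = 6.3² + 3.7² + 4.5² + 2·[6.3·3.7·0.12 + 6.3·4.5·0.06 + 3.7·4.5·0.58] = 73.63 + 28.3104 = 101.94.
With uncorrelated errors the cross-covariances are all true-score covariance, so they carry over unchanged; only the diagonal terms shrink to ρᵢσᵢ².
True-score variance = [6.3²·0.89 + 3.7²·0.63 + 4.5²·0.76] + 28.3104 = 59.3388 + 28.3104 = 87.6492.
Reliability = 87.6492 / 101.94 = 0.860.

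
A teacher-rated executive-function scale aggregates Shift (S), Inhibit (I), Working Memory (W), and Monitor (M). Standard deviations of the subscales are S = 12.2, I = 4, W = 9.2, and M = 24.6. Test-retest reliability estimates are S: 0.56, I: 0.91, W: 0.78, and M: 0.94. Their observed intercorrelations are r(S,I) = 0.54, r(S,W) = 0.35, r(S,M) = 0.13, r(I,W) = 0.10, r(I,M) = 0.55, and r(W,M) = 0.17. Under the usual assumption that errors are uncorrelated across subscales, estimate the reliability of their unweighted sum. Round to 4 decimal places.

Var(S+I+W+M) = 12.2² + 4² + 9.2² + 24.6² + 2·[12.2·4·0.54 + 12.2·9.2·0.35 + 12.2·24.6·0.13 + 4·9.2·0.10 + 4·24.6·0.55 + 9.2·24.6·0.17] = 854.64 + 401.852 = 1256.49.
Under uncorrelated errors the observed covariances equal the true-score covariances, so only the own-variance terms attenuate.
True-score variance = [12.2²·0.56 + 4²·0.91 + 9.2²·0.78 + 24.6²·0.94] + 401.852 = 732.78 + 401.852 = 1134.63.
Reliability = 1134.63 / 1256.49 = 0.9030.

0.9030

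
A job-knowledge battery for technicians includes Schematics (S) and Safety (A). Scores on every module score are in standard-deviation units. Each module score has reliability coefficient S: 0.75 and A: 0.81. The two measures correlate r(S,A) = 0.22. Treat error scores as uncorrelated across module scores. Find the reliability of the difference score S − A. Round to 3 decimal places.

0.718

Var(S−A) = 1 + 1 − 2·0.22 = 2 − 0.44 = 1.56.
Under uncorrelated errors the observed covariances equal the true-score covariances, so only the own-variance terms attenuate.
True-score variance = [0.75 + 0.81] − 0.44 = 1.56 − 0.44 = 1.12.
Reliability = 1.12 / 1.56 = 0.718.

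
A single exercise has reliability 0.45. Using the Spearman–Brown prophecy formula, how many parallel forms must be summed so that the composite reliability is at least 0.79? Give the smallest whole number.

k ≥ ρ*(1−ρ₁)/(ρ₁(1−ρ*)) = 0.79·0.55 / (0.45·0.21) = 4.598.
Smallest integer k = 5.

5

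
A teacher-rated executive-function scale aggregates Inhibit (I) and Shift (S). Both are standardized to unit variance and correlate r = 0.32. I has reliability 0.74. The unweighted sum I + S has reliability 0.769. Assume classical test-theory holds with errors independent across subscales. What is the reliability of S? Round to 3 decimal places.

Var(I+S) = 2 + 2·0.32 = 2.640.
True-score variance = ρ_I + ρ_S + 2·0.32, so 0.769 = (0.74 + ρ_S + 0.64) / 2.640.
ρ_S = 0.769·2.640 − 0.74 − 0.64 = 0.650.

0.650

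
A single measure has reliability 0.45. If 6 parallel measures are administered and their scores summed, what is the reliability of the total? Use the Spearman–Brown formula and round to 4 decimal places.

ρ_k = kρ / (1 + (k−1)ρ) = 6·0.45 / (1 + 5·0.45) = 2.700 / 3.250 = 0.8308.

0.8308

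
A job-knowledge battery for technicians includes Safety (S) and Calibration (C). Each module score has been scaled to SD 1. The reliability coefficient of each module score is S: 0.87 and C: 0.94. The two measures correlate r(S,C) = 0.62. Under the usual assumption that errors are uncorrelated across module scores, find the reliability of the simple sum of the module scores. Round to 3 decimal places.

Var(S+C) = 2 + 2·[0.62] = 2 + 1.24 = 3.24.
Because errors are independent across components, Cov(Tᵢ,Tⱼ) = Cov(Xᵢ,Xⱼ); the off-diagonal part of the true-score variance is the same as above.
True-score variance = [0.87 + 0.94] + 1.24 = 1.81 + 1.24 = 3.05.
Reliability = 3.05 / 3.24 = 0.941.

0.941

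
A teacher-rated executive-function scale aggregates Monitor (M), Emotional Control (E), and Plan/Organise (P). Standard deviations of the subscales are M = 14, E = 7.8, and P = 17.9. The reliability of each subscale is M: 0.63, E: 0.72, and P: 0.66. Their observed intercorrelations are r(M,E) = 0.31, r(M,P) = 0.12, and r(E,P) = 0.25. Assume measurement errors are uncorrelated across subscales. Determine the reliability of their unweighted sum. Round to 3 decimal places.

0.744

Var(M+E+P) = 14² + 7.8² + 17.9² + 2·[14·7.8·0.31 + 14·17.9·0.12 + 7.8·17.9·0.25] = 577.25 + 197.658 = 774.908.
Because errors are independent across components, Cov(Tᵢ,Tⱼ) = Cov(Xᵢ,Xⱼ); the off-diagonal part of the true-score variance is the same as above.
True-score variance = [14²·0.63 + 7.8²·0.72 + 17.9²·0.66] + 197.658 = 378.755 + 197.658 = 576.413.
Reliability = 576.413 / 774.908 = 0.744.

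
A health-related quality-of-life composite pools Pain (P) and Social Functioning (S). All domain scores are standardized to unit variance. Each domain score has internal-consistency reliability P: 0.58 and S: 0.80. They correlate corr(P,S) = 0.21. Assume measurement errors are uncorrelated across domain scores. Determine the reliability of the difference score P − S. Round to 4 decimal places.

0.6076

Var(P−S) = 1 + 1 − 2·0.21 = 2 − 0.42 = 1.58.
Because errors are independent across components, Cov(Tᵢ,Tⱼ) = Cov(Xᵢ,Xⱼ); the off-diagonal part of the true-score variance is the same as above.
True-score variance = [0.58 + 0.80] − 0.42 = 1.38 − 0.42 = 0.96.
Reliability = 0.96 / 1.58 = 0.6076.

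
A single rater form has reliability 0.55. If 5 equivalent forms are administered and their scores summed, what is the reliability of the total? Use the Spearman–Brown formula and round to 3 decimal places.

0.859

ρ_k = kρ / (1 + (k−1)ρ) = 5·0.55 / (1 + 4·0.55) = 2.750 / 3.200 = 0.859.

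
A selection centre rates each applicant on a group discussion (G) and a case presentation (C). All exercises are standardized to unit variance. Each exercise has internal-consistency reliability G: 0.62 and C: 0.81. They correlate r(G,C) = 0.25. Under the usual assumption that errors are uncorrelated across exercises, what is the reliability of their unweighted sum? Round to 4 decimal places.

0.7720

Var(G+C) = 2 + 2·[0.25] = 2 + 0.5 = 2.5.
Because errors are independent across components, Cov(Tᵢ,Tⱼ) = Cov(Xᵢ,Xⱼ); the off-diagonal part of the true-score variance is the same as above.
True-score variance = [0.62 + 0.81] + 0.5 = 1.43 + 0.5 = 1.93.
Reliability = 1.93 / 2.5 = 0.7720.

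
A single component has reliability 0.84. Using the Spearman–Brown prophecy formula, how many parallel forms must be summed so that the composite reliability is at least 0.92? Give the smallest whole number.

k ≥ ρ*(1−ρ₁)/(ρ₁(1−ρ*)) = 0.92·0.16 / (0.84·0.08) = 2.190.
Smallest integer k = 3.

3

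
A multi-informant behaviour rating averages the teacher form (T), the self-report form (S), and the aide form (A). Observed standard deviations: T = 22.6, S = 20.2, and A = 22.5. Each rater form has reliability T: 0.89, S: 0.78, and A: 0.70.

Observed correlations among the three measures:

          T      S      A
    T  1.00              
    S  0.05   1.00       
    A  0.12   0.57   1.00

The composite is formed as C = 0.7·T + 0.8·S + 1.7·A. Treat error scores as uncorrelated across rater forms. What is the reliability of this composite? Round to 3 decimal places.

0.816

Var(C) = 0.7²·22.6² + 0.8²·20.2² + 1.7²·22.5² + 2·[0.56·22.6·20.2·0.05 + 1.19·22.6·22.5·0.12 + 1.36·20.2·22.5·0.57] = 1974.48 + 875.45 = 2849.93.
Because errors are independent across components, Cov(Tᵢ,Tⱼ) = Cov(Xᵢ,Xⱼ); the off-diagonal part of the true-score variance is the same as above.
True-score variance = [0.7²·22.6²·0.89 + 0.8²·20.2²·0.78 + 1.7²·22.5²·0.70] + 875.45 = 1450.58 + 875.45 = 2326.03.
Reliability = 2326.03 / 2849.93 = 0.816.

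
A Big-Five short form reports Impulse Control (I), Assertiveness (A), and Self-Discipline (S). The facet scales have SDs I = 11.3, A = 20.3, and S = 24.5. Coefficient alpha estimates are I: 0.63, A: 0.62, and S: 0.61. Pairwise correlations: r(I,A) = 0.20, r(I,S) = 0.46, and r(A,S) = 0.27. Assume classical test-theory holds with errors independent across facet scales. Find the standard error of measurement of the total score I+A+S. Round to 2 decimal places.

20.93

Var(total) = 1140.03 + 615.027 = 1755.06.
True-score variance = 702.093 + 615.027 = 1317.12, so reliability = 0.7505.
Error variance = 1755.06 − 1317.12 = 437.937; SEM = √437.937 = 20.93.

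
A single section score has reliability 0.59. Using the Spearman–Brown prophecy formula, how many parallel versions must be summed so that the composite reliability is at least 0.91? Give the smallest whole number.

k ≥ ρ*(1−ρ₁)/(ρ₁(1−ρ*)) = 0.91·0.41 / (0.59·0.09) = 7.026.
Smallest integer k = 8.

8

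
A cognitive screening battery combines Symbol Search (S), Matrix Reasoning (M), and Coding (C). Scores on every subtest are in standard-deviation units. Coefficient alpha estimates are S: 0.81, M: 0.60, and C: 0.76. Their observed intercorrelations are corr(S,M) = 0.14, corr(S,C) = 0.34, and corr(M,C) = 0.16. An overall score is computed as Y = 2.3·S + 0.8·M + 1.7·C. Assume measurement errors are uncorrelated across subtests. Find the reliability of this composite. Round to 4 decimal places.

0.8427

Var(Y) = 2.3² + 0.8² + 1.7² + 2·[1.84·0.14 + 3.91·0.34 + 1.36·0.16] = 8.82 + 3.6092 = 12.4292.
With uncorrelated errors the cross-covariances are all true-score covariance, so they carry over unchanged; only the diagonal terms shrink to ρᵢσᵢ².
True-score variance = [2.3²·0.81 + 0.8²·0.60 + 1.7²·0.76] + 3.6092 = 6.8653 + 3.6092 = 10.4745.
Reliability = 10.4745 / 12.4292 = 0.8427.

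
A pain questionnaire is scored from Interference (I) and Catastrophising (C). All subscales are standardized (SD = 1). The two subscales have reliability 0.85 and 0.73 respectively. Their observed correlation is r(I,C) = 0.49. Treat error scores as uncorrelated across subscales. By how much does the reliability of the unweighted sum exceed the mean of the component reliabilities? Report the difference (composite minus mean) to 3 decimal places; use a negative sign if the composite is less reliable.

Var(sum) = 2 + 0.98 = 2.98; true-score variance = 1.58 + 0.98 = 2.56; composite reliability = 0.8591.
Mean component reliability = 0.7900.
Difference = 0.8591 − 0.7900 = 0.069.

0.069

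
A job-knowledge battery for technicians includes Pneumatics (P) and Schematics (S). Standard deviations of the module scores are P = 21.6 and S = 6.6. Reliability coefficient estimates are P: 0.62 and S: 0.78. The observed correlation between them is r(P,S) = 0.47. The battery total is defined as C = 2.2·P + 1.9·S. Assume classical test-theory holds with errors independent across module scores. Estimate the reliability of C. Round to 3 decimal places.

Var(C) = 2.2²·21.6² + 1.9²·6.6² + 2·[4.18·21.6·6.6·0.47] = 2415.4 + 560.147 = 2975.55.
Because errors are independent across components, Cov(Tᵢ,Tⱼ) = Cov(Xᵢ,Xⱼ); the off-diagonal part of the true-score variance is the same as above.
True-score variance = [2.2²·21.6²·0.62 + 1.9²·6.6²·0.78] + 560.147 = 1522.71 + 560.147 = 2082.86.
Reliability = 2082.86 / 2975.55 = 0.700.

0.700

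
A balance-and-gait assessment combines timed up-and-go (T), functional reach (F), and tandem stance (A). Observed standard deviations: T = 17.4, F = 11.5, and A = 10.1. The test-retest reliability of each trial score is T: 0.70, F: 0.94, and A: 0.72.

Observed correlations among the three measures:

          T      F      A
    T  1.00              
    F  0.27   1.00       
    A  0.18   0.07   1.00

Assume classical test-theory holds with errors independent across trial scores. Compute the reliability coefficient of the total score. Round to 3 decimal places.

Var(T+F+A) = 17.4² + 11.5² + 10.1² + 2·[17.4·11.5·0.27 + 17.4·10.1·0.18 + 11.5·10.1·0.07] = 537.02 + 187.581 = 724.601.
Because errors are independent across components, Cov(Tᵢ,Tⱼ) = Cov(Xᵢ,Xⱼ); the off-diagonal part of the true-score variance is the same as above.
True-score variance = [17.4²·0.70 + 11.5²·0.94 + 10.1²·0.72] + 187.581 = 409.694 + 187.581 = 597.276.
Reliability = 597.276 / 724.601 = 0.824.

0.824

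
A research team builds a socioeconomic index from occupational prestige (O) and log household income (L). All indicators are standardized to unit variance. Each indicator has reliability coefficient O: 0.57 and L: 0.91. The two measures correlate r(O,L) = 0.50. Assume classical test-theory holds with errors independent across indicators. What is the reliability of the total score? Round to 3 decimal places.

Var(O+L) = 2 + 2·[0.50] = 2 + 1 = 3.
With uncorrelated errors the cross-covariances are all true-score covariance, so they carry over unchanged; only the diagonal terms shrink to ρᵢσᵢ².
True-score variance = [0.57 + 0.91] + 1 = 1.48 + 1 = 2.48.
Reliability = 2.48 / 3 = 0.827.

0.827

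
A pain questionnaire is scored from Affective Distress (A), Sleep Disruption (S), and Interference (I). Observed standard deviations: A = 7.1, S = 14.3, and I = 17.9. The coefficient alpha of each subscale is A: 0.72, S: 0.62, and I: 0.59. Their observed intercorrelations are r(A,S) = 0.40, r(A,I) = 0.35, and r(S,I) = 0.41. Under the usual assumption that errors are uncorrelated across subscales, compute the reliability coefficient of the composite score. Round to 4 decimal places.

Var(A+S+I) = 7.1² + 14.3² + 17.9² + 2·[7.1·14.3·0.40 + 7.1·17.9·0.35 + 14.3·17.9·0.41] = 575.31 + 380.082 = 955.392.
Under uncorrelated errors the observed covariances equal the true-score covariances, so only the own-variance terms attenuate.
True-score variance = [7.1²·0.72 + 14.3²·0.62 + 17.9²·0.59] + 380.082 = 352.121 + 380.082 = 732.203.
Reliability = 732.203 / 955.392 = 0.7664.

0.7664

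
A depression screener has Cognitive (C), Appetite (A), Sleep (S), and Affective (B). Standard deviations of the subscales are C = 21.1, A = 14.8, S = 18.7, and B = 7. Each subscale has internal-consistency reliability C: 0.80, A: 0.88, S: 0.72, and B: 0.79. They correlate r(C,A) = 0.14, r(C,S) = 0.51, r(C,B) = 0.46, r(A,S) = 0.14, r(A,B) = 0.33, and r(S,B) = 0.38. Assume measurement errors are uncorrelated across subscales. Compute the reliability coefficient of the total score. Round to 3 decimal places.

Var(C+A+S+B) = 21.1² + 14.8² + 18.7² + 7² + 2·[21.1·14.8·0.14 + 21.1·18.7·0.51 + 21.1·7·0.46 + 14.8·18.7·0.14 + 14.8·7·0.33 + 18.7·7·0.38] = 1062.94 + 871.137 = 1934.08.
Because errors are independent across components, Cov(Tᵢ,Tⱼ) = Cov(Xᵢ,Xⱼ); the off-diagonal part of the true-score variance is the same as above.
True-score variance = [21.1²·0.80 + 14.8²·0.88 + 18.7²·0.72 + 7²·0.79] + 871.137 = 839.41 + 871.137 = 1710.55.
Reliability = 1710.55 / 1934.08 = 0.884.

0.884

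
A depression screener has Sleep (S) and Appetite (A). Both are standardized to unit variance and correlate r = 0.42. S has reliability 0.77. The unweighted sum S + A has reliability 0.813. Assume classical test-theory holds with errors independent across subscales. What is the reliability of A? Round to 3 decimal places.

0.699

Var(S+A) = 2 + 2·0.42 = 2.840.
True-score variance = ρ_S + ρ_A + 2·0.42, so 0.813 = (0.77 + ρ_A + 0.84) / 2.840.
ρ_A = 0.813·2.840 − 0.77 − 0.84 = 0.699.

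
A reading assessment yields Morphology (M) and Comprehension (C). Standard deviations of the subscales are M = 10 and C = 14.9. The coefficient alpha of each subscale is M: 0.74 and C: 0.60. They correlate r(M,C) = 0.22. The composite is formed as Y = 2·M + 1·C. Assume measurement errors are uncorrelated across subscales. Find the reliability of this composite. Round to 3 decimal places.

0.744

Var(Y) = 2²·10² + 14.9² + 2·[2·10·14.9·0.22] = 622.01 + 131.12 = 753.13.
With uncorrelated errors the cross-covariances are all true-score covariance, so they carry over unchanged; only the diagonal terms shrink to ρᵢσᵢ².
True-score variance = [2²·10²·0.74 + 14.9²·0.60] + 131.12 = 429.206 + 131.12 = 560.326.
Reliability = 560.326 / 753.13 = 0.744.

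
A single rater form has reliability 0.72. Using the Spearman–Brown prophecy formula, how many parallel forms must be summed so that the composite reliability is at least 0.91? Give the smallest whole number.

4

k ≥ ρ*(1−ρ₁)/(ρ₁(1−ρ*)) = 0.91·0.28 / (0.72·0.09) = 3.932.
Smallest integer k = 4.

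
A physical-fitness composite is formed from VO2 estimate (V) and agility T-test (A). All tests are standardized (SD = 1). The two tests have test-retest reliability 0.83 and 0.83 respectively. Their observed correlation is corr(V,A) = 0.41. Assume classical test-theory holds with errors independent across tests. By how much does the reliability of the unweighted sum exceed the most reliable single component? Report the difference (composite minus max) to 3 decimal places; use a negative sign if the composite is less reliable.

Var(sum) = 2 + 0.82 = 2.82; true-score variance = 1.66 + 0.82 = 2.48; composite reliability = 0.8794.
Max component reliability = 0.8300.
Difference = 0.8794 − 0.8300 = 0.049.

0.049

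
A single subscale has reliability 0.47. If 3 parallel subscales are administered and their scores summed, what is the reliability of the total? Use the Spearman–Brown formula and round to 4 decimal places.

0.7268

ρ_k = kρ / (1 + (k−1)ρ) = 3·0.47 / (1 + 2·0.47) = 1.410 / 1.940 = 0.7268.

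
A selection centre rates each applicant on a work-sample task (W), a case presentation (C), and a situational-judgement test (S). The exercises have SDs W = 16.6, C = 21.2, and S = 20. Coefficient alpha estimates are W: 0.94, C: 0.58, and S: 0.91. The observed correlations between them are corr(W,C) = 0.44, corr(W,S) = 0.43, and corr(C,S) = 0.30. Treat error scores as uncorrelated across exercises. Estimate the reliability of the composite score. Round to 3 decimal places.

Var(W+C+S) = 16.6² + 21.2² + 20² + 2·[16.6·21.2·0.44 + 16.6·20·0.43 + 21.2·20·0.30] = 1125 + 849.61 = 1974.61.
With uncorrelated errors the cross-covariances are all true-score covariance, so they carry over unchanged; only the diagonal terms shrink to ρᵢσᵢ².
True-score variance = [16.6²·0.94 + 21.2²·0.58 + 20²·0.91] + 849.61 = 883.702 + 849.61 = 1733.31.
Reliability = 1733.31 / 1974.61 = 0.878.

0.878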